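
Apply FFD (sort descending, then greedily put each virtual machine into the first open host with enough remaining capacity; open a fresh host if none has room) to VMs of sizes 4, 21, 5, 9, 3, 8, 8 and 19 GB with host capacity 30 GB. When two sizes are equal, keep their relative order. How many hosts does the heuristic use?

3

Sorted descending: 21, 19, 9, 8, 8, 5, 4, 3.
  21 → host 1 (new)  [load 21/30]
  19 → host 2 (new)  [load 19/30]
  9 → host 1  [load 30/30]
  8 → host 2  [load 27/30]
  8 → host 3 (new)  [load 8/30]
  5 → host 3  [load 13/30]
  4 → host 3  [load 17/30]
  3 → host 2  [load 30/30]
3 hosts opened.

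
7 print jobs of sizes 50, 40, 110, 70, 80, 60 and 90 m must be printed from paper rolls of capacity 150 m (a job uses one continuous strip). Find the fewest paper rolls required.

4

Total = 110 + 90 + 80 + 70 + 60 + 50 + 40 = 500 m.
Lower bound: ⌈500/150⌉ = 4 paper rolls.
A packing using 4 paper rolls:
  roll 1: 110 + 40 = 150
  roll 2: 90 + 60 = 150
  roll 3: 80 + 70 = 150
  roll 4: 50 = 50
This matches the lower bound, so 4 is optimal.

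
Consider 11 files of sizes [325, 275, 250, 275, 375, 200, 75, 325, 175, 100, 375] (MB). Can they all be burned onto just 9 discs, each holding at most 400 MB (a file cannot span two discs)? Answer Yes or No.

A valid assignment using 8 discs:
  disc 1: 375 = 375
  disc 2: 375 = 375
  disc 3: 325 + 75 = 400
  disc 4: 325 = 325
  disc 5: 275 + 100 = 375
  disc 6: 275 = 275
  disc 7: 250 = 250
  disc 8: 200 + 175 = 375
That uses only 8 ≤ 9, so 9 discs are enough.

Yes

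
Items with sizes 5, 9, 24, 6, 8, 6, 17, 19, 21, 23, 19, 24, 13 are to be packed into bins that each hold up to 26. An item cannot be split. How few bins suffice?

8

Total = 24 + 24 + 23 + 21 + 19 + 19 + 17 + 13 + 9 + 8 + 6 + 6 + 5 = 194.
Lower bound: ⌈194/26⌉ = 8 bins.
A packing using 8 bins:
  bin 1: 24 = 24
  bin 2: 24 = 24
  bin 3: 23 = 23
  bin 4: 21 + 5 = 26
  bin 5: 19 + 6 = 25
  bin 6: 19 + 6 = 25
  bin 7: 17 + 9 = 26
  bin 8: 13 + 8 = 21
This matches the lower bound, so 8 is optimal.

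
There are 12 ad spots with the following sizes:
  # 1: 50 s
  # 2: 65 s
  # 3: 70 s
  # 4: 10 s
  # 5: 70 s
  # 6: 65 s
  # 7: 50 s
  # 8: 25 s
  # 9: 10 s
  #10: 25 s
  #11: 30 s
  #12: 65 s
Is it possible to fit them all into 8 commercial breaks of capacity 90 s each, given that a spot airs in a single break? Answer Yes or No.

Yes

A valid assignment using 7 commercial breaks:
  break 1: 70 + 10 + 10 = 90
  break 2: 70 = 70
  break 3: 65 + 25 = 90
  break 4: 65 + 25 = 90
  break 5: 65 = 65
  break 6: 50 + 30 = 80
  break 7: 50 = 50
That uses only 7 ≤ 8, so 8 commercial breaks are enough.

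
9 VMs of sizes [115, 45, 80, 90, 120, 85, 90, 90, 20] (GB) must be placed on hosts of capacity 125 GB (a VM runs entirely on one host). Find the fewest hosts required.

Total = 120 + 115 + 90 + 90 + 90 + 85 + 80 + 45 + 20 = 735 GB.
Lower bound: ⌈735/125⌉ = 6 hosts.
Also, 7 VMs each exceed 125/2 GB, and no two of those can share a host, so at least 7 hosts are needed.
A packing using 7 hosts:
  host 1: 120 = 120
  host 2: 115 = 115
  host 3: 90 + 20 = 110
  host 4: 90 = 90
  host 5: 90 = 90
  host 6: 85 = 85
  host 7: 80 + 45 = 125
This matches the lower bound, so 7 is optimal.

7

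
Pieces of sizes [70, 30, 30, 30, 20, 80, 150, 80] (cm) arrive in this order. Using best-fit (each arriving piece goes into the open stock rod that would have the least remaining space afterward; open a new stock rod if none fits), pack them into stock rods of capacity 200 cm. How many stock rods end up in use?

3

  70 → stock rod 1 (new)  [load 70/200]
  30 → stock rod 1  [load 100/200]
  30 → stock rod 1  [load 130/200]
  30 → stock rod 1  [load 160/200]
  20 → stock rod 1  [load 180/200]
  80 → stock rod 2 (new)  [load 80/200]
  150 → stock rod 3 (new)  [load 150/200]
  80 → stock rod 2  [load 160/200]
3 stock rods opened.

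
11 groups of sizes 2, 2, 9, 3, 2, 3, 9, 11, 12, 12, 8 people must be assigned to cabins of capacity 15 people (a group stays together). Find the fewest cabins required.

6

Total = 12 + 12 + 11 + 9 + 9 + 8 + 3 + 3 + 2 + 2 + 2 = 73 people.
Lower bound: ⌈73/15⌉ = 5 cabins.
Also, 6 groups each exceed 15/2 people, and no two of those can share a cabin, so at least 6 cabins are needed.
A packing using 6 cabins:
  cabin 1: 12 + 3 = 15
  cabin 2: 12 + 3 = 15
  cabin 3: 11 + 2 + 2 = 15
  cabin 4: 9 + 2 = 11
  cabin 5: 9 = 9
  cabin 6: 8 = 8
This matches the lower bound, so 6 is optimal.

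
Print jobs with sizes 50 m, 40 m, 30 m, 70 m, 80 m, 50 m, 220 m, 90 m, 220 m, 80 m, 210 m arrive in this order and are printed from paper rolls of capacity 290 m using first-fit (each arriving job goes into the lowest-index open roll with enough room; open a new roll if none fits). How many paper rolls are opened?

  50 → roll 1 (new)  [load 50/290]
  40 → roll 1  [load 90/290]
  30 → roll 1  [load 120/290]
  70 → roll 1  [load 190/290]
  80 → roll 1  [load 270/290]
  50 → roll 2 (new)  [load 50/290]
  220 → roll 2  [load 270/290]
  90 → roll 3 (new)  [load 90/290]
  220 → roll 4 (new)  [load 220/290]
  80 → roll 3  [load 170/290]
  210 → roll 5 (new)  [load 210/290]
5 paper rolls opened.

5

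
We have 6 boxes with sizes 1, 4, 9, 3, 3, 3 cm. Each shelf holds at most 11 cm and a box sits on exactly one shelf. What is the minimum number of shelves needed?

Total = 9 + 4 + 3 + 3 + 3 + 1 = 23 cm.
Lower bound: ⌈23/11⌉ = 3 shelves.
A packing using 3 shelves:
  shelf 1: 9 + 1 = 10
  shelf 2: 4 + 3 + 3 = 10
  shelf 3: 3 = 3
This matches the lower bound, so 3 is optimal.

3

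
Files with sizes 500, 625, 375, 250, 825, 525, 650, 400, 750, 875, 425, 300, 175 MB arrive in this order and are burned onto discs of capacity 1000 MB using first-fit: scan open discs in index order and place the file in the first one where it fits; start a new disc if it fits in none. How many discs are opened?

8

  500 → disc 1 (new)  [load 500/1000]
  625 → disc 2 (new)  [load 625/1000]
  375 → disc 1  [load 875/1000]
  250 → disc 2  [load 875/1000]
  825 → disc 3 (new)  [load 825/1000]
  525 → disc 4 (new)  [load 525/1000]
  650 → disc 5 (new)  [load 650/1000]
  400 → disc 4  [load 925/1000]
  750 → disc 6 (new)  [load 750/1000]
  875 → disc 7 (new)  [load 875/1000]
  425 → disc 8 (new)  [load 425/1000]
  300 → disc 5  [load 950/1000]
  175 → disc 3  [load 1000/1000]
8 discs opened.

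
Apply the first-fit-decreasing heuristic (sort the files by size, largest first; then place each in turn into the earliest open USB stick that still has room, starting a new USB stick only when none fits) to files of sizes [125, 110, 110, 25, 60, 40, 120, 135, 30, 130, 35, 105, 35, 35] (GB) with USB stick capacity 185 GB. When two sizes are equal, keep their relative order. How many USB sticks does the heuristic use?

7

Sorted descending: 135, 130, 125, 120, 110, 110, 105, 60, 40, 35, 35, 35, 30, 25.
  135 → USB stick 1 (new)  [load 135/185]
  130 → USB stick 2 (new)  [load 130/185]
  125 → USB stick 3 (new)  [load 125/185]
  120 → USB stick 4 (new)  [load 120/185]
  110 → USB stick 5 (new)  [load 110/185]
  110 → USB stick 6 (new)  [load 110/185]
  105 → USB stick 7 (new)  [load 105/185]
  60 → USB stick 3  [load 185/185]
  40 → USB stick 1  [load 175/185]
  35 → USB stick 2  [load 165/185]
  35 → USB stick 4  [load 155/185]
  35 → USB stick 5  [load 145/185]
  30 → USB stick 4  [load 185/185]
  25 → USB stick 5  [load 170/185]
7 USB sticks opened.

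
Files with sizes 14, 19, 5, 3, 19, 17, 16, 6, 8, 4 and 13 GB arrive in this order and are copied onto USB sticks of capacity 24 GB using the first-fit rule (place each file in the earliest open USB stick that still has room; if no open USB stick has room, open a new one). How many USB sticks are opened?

  14 → USB stick 1 (new)  [load 14/24]
  19 → USB stick 2 (new)  [load 19/24]
  5 → USB stick 1  [load 19/24]
  3 → USB stick 1  [load 22/24]
  19 → USB stick 3 (new)  [load 19/24]
  17 → USB stick 4 (new)  [load 17/24]
  16 → USB stick 5 (new)  [load 16/24]
  6 → USB stick 4  [load 23/24]
  8 → USB stick 5  [load 24/24]
  4 → USB stick 2  [load 23/24]
  13 → USB stick 6 (new)  [load 13/24]
6 USB sticks opened.

6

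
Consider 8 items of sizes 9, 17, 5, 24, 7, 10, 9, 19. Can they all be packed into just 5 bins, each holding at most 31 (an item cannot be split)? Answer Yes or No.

Yes

A valid assignment using 4 bins:
  bin 1: 24 + 7 = 31
  bin 2: 19 + 10 = 29
  bin 3: 17 + 9 + 5 = 31
  bin 4: 9 = 9
That uses only 4 ≤ 5, so 5 bins are enough.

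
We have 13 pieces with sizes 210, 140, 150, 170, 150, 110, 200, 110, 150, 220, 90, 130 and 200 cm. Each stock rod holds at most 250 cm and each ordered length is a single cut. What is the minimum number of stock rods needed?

Total = 220 + 210 + 200 + 200 + 170 + 150 + 150 + 150 + 140 + 130 + 110 + 110 + 90 = 2030 cm.
Lower bound: ⌈2030/250⌉ = 9 stock rods.
Also, 10 pieces each exceed 125 cm, and no two of those can share a stock rod, so at least 10 stock rods are needed.
A packing using 10 stock rods:
  stock rod 1: 220 = 220
  stock rod 2: 210 = 210
  stock rod 3: 200 = 200
  stock rod 4: 200 = 200
  stock rod 5: 170 = 170
  stock rod 6: 150 + 90 = 240
  stock rod 7: 150 = 150
  stock rod 8: 150 = 150
  stock rod 9: 140 + 110 = 250
  stock rod 10: 130 + 110 = 240
This matches the lower bound, so 10 is optimal.

10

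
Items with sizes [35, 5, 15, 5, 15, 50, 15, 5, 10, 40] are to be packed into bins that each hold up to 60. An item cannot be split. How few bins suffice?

4

Total = 50 + 40 + 35 + 15 + 15 + 15 + 10 + 5 + 5 + 5 = 195.
Lower bound: ⌈195/60⌉ = 4 bins.
A packing using 4 bins:
  bin 1: 50 + 10 = 60
  bin 2: 40 + 15 + 5 = 60
  bin 3: 35 + 15 + 5 + 5 = 60
  bin 4: 15 = 15
This matches the lower bound, so 4 is optimal.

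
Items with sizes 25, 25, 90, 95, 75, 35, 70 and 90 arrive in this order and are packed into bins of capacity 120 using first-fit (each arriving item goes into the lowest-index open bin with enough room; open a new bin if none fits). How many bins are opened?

  25 → bin 1 (new)  [load 25/120]
  25 → bin 1  [load 50/120]
  90 → bin 2 (new)  [load 90/120]
  95 → bin 3 (new)  [load 95/120]
  75 → bin 4 (new)  [load 75/120]
  35 → bin 1  [load 85/120]
  70 → bin 5 (new)  [load 70/120]
  90 → bin 6 (new)  [load 90/120]
6 bins opened.

6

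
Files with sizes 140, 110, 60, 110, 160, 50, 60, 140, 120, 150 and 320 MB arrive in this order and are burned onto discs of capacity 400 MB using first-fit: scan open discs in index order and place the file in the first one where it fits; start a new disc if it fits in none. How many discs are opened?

  140 → disc 1 (new)  [load 140/400]
  110 → disc 1  [load 250/400]
  60 → disc 1  [load 310/400]
  110 → disc 2 (new)  [load 110/400]
  160 → disc 2  [load 270/400]
  50 → disc 1  [load 360/400]
  60 → disc 2  [load 330/400]
  140 → disc 3 (new)  [load 140/400]
  120 → disc 3  [load 260/400]
  150 → disc 4 (new)  [load 150/400]
  320 → disc 5 (new)  [load 320/400]
5 discs opened.

5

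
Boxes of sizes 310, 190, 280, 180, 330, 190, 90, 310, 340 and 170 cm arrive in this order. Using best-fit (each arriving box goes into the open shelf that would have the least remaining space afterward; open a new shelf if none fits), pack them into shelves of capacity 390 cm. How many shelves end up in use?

  310 → shelf 1 (new)  [load 310/390]
  190 → shelf 2 (new)  [load 190/390]
  280 → shelf 3 (new)  [load 280/390]
  180 → shelf 2  [load 370/390]
  330 → shelf 4 (new)  [load 330/390]
  190 → shelf 5 (new)  [load 190/390]
  90 → shelf 3  [load 370/390]
  310 → shelf 6 (new)  [load 310/390]
  340 → shelf 7 (new)  [load 340/390]
  170 → shelf 5  [load 360/390]
7 shelves opened.

7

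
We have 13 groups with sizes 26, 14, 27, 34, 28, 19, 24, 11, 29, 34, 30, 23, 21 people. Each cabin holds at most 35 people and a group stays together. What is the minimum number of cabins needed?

11

Total = 34 + 34 + 30 + 29 + 28 + 27 + 26 + 24 + 23 + 21 + 19 + 14 + 11 = 320 people.
Lower bound: ⌈320/35⌉ = 10 cabins.
Also, 11 groups each exceed 35/2 people, and no two of those can share a cabin, so at least 11 cabins are needed.
A packing using 11 cabins:
  cabin 1: 34 = 34
  cabin 2: 34 = 34
  cabin 3: 30 = 30
  cabin 4: 29 = 29
  cabin 5: 28 = 28
  cabin 6: 27 = 27
  cabin 7: 26 = 26
  cabin 8: 24 + 11 = 35
  cabin 9: 23 = 23
  cabin 10: 21 + 14 = 35
  cabin 11: 19 = 19
This matches the lower bound, so 11 is optimal.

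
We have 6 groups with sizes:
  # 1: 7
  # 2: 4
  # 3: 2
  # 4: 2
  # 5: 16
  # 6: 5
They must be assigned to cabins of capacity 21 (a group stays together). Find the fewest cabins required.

Total = 16 + 7 + 5 + 4 + 2 + 2 = 36.
Lower bound: ⌈36/21⌉ = 2 cabins.
A packing using 2 cabins:
  cabin 1: 16 + 5 = 21
  cabin 2: 7 + 4 + 2 + 2 = 15
This matches the lower bound, so 2 is optimal.

2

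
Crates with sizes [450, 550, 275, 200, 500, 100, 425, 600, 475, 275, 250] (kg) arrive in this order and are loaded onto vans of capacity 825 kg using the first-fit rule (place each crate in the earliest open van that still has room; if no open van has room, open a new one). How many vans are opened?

  450 → van 1 (new)  [load 450/825]
  550 → van 2 (new)  [load 550/825]
  275 → van 1  [load 725/825]
  200 → van 2  [load 750/825]
  500 → van 3 (new)  [load 500/825]
  100 → van 1  [load 825/825]
  425 → van 4 (new)  [load 425/825]
  600 → van 5 (new)  [load 600/825]
  475 → van 6 (new)  [load 475/825]
  275 → van 3  [load 775/825]
  250 → van 4  [load 675/825]
6 vans opened.

6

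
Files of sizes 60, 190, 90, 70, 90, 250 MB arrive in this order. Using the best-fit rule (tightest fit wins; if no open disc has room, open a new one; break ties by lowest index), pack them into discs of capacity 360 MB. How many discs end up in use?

3

  60 → disc 1 (new)  [load 60/360]
  190 → disc 1  [load 250/360]
  90 → disc 1  [load 340/360]
  70 → disc 2 (new)  [load 70/360]
  90 → disc 2  [load 160/360]
  250 → disc 3 (new)  [load 250/360]
3 discs opened.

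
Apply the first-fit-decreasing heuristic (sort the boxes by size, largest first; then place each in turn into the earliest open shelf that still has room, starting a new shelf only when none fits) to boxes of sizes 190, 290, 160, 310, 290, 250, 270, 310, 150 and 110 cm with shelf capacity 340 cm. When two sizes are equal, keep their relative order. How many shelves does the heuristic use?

Sorted descending: 310, 310, 290, 290, 270, 250, 190, 160, 150, 110.
  310 → shelf 1 (new)  [load 310/340]
  310 → shelf 2 (new)  [load 310/340]
  290 → shelf 3 (new)  [load 290/340]
  290 → shelf 4 (new)  [load 290/340]
  270 → shelf 5 (new)  [load 270/340]
  250 → shelf 6 (new)  [load 250/340]
  190 → shelf 7 (new)  [load 190/340]
  160 → shelf 8 (new)  [load 160/340]
  150 → shelf 7  [load 340/340]
  110 → shelf 8  [load 270/340]
8 shelves opened.

8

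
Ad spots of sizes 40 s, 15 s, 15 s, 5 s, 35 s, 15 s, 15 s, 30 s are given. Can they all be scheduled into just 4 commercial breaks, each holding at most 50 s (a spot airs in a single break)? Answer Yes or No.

A valid assignment using 4 commercial breaks:
  break 1: 40 + 5 = 45
  break 2: 35 + 15 = 50
  break 3: 30 + 15 = 45
  break 4: 15 + 15 = 30
Every load is within 50 s, so 4 commercial breaks suffice.

Yes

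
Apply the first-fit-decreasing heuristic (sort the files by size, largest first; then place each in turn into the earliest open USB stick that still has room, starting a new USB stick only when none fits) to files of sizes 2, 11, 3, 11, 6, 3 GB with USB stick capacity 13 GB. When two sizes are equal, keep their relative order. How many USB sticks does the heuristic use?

3

Sorted descending: 11, 11, 6, 3, 3, 2.
  11 → USB stick 1 (new)  [load 11/13]
  11 → USB stick 2 (new)  [load 11/13]
  6 → USB stick 3 (new)  [load 6/13]
  3 → USB stick 3  [load 9/13]
  3 → USB stick 3  [load 12/13]
  2 → USB stick 1  [load 13/13]
3 USB sticks opened.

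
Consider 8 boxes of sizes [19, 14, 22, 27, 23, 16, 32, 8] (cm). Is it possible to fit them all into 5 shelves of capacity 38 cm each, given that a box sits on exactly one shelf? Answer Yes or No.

Yes

A valid assignment using 5 shelves:
  shelf 1: 32 = 32
  shelf 2: 27 + 8 = 35
  shelf 3: 23 + 14 = 37
  shelf 4: 22 + 16 = 38
  shelf 5: 19 = 19
Every load is within 38 cm, so 5 shelves suffice.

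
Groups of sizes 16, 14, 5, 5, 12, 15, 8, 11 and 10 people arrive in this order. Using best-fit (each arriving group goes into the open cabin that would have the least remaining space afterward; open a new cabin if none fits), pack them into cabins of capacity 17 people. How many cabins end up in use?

8

  16 → cabin 1 (new)  [load 16/17]
  14 → cabin 2 (new)  [load 14/17]
  5 → cabin 3 (new)  [load 5/17]
  5 → cabin 3  [load 10/17]
  12 → cabin 4 (new)  [load 12/17]
  15 → cabin 5 (new)  [load 15/17]
  8 → cabin 6 (new)  [load 8/17]
  11 → cabin 7 (new)  [load 11/17]
  10 → cabin 8 (new)  [load 10/17]
8 cabins opened.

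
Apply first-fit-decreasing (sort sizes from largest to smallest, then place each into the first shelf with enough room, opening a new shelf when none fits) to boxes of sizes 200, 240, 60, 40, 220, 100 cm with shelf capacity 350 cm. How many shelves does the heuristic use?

3

Sorted descending: 240, 220, 200, 100, 60, 40.
  240 → shelf 1 (new)  [load 240/350]
  220 → shelf 2 (new)  [load 220/350]
  200 → shelf 3 (new)  [load 200/350]
  100 → shelf 1  [load 340/350]
  60 → shelf 2  [load 280/350]
  40 → shelf 2  [load 320/350]
3 shelves opened.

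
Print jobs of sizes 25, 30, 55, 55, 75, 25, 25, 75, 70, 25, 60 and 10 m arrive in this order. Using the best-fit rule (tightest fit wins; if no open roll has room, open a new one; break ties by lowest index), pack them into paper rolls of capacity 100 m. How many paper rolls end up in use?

  25 → roll 1 (new)  [load 25/100]
  30 → roll 1  [load 55/100]
  55 → roll 2 (new)  [load 55/100]
  55 → roll 3 (new)  [load 55/100]
  75 → roll 4 (new)  [load 75/100]
  25 → roll 4  [load 100/100]
  25 → roll 1  [load 80/100]
  75 → roll 5 (new)  [load 75/100]
  70 → roll 6 (new)  [load 70/100]
  25 → roll 5  [load 100/100]
  60 → roll 7 (new)  [load 60/100]
  10 → roll 1  [load 90/100]
7 paper rolls opened.

7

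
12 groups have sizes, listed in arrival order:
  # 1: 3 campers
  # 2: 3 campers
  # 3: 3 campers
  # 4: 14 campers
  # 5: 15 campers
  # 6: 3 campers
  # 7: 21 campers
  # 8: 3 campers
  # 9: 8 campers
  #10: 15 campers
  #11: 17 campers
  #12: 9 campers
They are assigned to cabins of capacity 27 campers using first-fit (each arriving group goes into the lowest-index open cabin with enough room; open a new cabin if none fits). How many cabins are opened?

  3 → cabin 1 (new)  [load 3/27]
  3 → cabin 1  [load 6/27]
  3 → cabin 1  [load 9/27]
  14 → cabin 1  [load 23/27]
  15 → cabin 2 (new)  [load 15/27]
  3 → cabin 1  [load 26/27]
  21 → cabin 3 (new)  [load 21/27]
  3 → cabin 2  [load 18/27]
  8 → cabin 2  [load 26/27]
  15 → cabin 4 (new)  [load 15/27]
  17 → cabin 5 (new)  [load 17/27]
  9 → cabin 4  [load 24/27]
5 cabins opened.

5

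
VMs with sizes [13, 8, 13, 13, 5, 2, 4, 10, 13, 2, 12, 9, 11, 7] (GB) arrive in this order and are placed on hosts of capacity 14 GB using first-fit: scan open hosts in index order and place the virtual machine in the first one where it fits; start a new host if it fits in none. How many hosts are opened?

  13 → host 1 (new)  [load 13/14]
  8 → host 2 (new)  [load 8/14]
  13 → host 3 (new)  [load 13/14]
  13 → host 4 (new)  [load 13/14]
  5 → host 2  [load 13/14]
  2 → host 5 (new)  [load 2/14]
  4 → host 5  [load 6/14]
  10 → host 6 (new)  [load 10/14]
  13 → host 7 (new)  [load 13/14]
  2 → host 5  [load 8/14]
  12 → host 8 (new)  [load 12/14]
  9 → host 9 (new)  [load 9/14]
  11 → host 10 (new)  [load 11/14]
  7 → host 11 (new)  [load 7/14]
11 hosts opened.

11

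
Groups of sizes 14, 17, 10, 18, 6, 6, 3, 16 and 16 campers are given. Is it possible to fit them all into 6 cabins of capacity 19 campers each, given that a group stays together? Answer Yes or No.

No

Total = 106 campers; ⌈106/19⌉ = 6.
The bound of 6 does not rule out 6, but exhaustive search shows no assignment into 6 cabins of capacity 19 campers exists — the minimum is 7.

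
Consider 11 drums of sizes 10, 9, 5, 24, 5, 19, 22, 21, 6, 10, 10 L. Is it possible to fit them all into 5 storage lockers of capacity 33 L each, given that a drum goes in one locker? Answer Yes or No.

Yes

A valid assignment using 5 storage lockers:
  locker 1: 24 + 9 = 33
  locker 2: 22 + 10 = 32
  locker 3: 21 + 10 = 31
  locker 4: 19 + 10 = 29
  locker 5: 6 + 5 + 5 = 16
Every load is within 33 L, so 5 storage lockers suffice.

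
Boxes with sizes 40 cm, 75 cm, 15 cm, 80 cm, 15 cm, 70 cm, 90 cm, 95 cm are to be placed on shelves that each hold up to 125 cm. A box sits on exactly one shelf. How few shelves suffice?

5

Total = 95 + 90 + 80 + 75 + 70 + 40 + 15 + 15 = 480 cm.
Lower bound: ⌈480/125⌉ = 4 shelves.
Also, 5 boxes each exceed 125/2 cm, and no two of those can share a shelf, so at least 5 shelves are needed.
A packing using 5 shelves:
  shelf 1: 95 + 15 + 15 = 125
  shelf 2: 90 = 90
  shelf 3: 80 + 40 = 120
  shelf 4: 75 = 75
  shelf 5: 70 = 70
This matches the lower bound, so 5 is optimal.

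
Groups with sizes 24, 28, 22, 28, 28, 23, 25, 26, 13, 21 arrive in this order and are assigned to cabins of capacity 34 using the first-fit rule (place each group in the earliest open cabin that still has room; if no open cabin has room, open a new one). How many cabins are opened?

  24 → cabin 1 (new)  [load 24/34]
  28 → cabin 2 (new)  [load 28/34]
  22 → cabin 3 (new)  [load 22/34]
  28 → cabin 4 (new)  [load 28/34]
  28 → cabin 5 (new)  [load 28/34]
  23 → cabin 6 (new)  [load 23/34]
  25 → cabin 7 (new)  [load 25/34]
  26 → cabin 8 (new)  [load 26/34]
  13 → cabin 9 (new)  [load 13/34]
  21 → cabin 9  [load 34/34]
9 cabins opened.

9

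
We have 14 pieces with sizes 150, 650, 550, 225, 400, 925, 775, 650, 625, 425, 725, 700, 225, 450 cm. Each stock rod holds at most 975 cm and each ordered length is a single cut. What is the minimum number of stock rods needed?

Total = 925 + 775 + 725 + 700 + 650 + 650 + 625 + 550 + 450 + 425 + 400 + 225 + 225 + 150 = 7475 cm.
Lower bound: ⌈7475/975⌉ = 8 stock rods.
A packing using 9 stock rods:
  stock rod 1: 925 = 925
  stock rod 2: 775 + 150 = 925
  stock rod 3: 725 + 225 = 950
  stock rod 4: 700 + 225 = 925
  stock rod 5: 650 = 650
  stock rod 6: 650 = 650
  stock rod 7: 625 = 625
  stock rod 8: 550 + 425 = 975
  stock rod 9: 450 + 400 = 850
No arrangement into 8 stock rods stays within capacity, so 9 is optimal.

9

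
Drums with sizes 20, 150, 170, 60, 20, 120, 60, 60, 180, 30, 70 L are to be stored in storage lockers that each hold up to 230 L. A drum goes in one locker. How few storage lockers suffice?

Total = 180 + 170 + 150 + 120 + 70 + 60 + 60 + 60 + 30 + 20 + 20 = 940 L.
Lower bound: ⌈940/230⌉ = 5 storage lockers.
A packing using 5 storage lockers:
  locker 1: 180 + 30 + 20 = 230
  locker 2: 170 + 60 = 230
  locker 3: 150 + 70 = 220
  locker 4: 120 + 60 + 20 = 200
  locker 5: 60 = 60
This matches the lower bound, so 5 is optimal.

5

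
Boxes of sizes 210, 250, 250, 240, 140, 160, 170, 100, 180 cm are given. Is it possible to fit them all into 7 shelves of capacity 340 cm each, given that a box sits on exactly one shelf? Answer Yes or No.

A valid assignment using 6 shelves:
  shelf 1: 250 = 250
  shelf 2: 250 = 250
  shelf 3: 240 + 100 = 340
  shelf 4: 210 = 210
  shelf 5: 180 + 160 = 340
  shelf 6: 170 + 140 = 310
That uses only 6 ≤ 7, so 7 shelves are enough.

Yes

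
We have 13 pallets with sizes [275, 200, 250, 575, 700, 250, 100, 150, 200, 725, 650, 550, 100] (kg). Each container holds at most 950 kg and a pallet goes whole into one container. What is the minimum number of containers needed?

5

Total = 725 + 700 + 650 + 575 + 550 + 275 + 250 + 250 + 200 + 200 + 150 + 100 + 100 = 4725 kg.
Lower bound: ⌈4725/950⌉ = 5 containers.
A packing using 5 containers:
  container 1: 725 + 200 = 925
  container 2: 700 + 250 = 950
  container 3: 650 + 200 + 100 = 950
  container 4: 575 + 275 + 100 = 950
  container 5: 550 + 250 + 150 = 950
This matches the lower bound, so 5 is optimal.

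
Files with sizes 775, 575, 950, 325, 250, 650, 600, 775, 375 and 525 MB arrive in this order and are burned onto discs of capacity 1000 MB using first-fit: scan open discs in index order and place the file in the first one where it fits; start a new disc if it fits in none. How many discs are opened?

7

  775 → disc 1 (new)  [load 775/1000]
  575 → disc 2 (new)  [load 575/1000]
  950 → disc 3 (new)  [load 950/1000]
  325 → disc 2  [load 900/1000]
  250 → disc 4 (new)  [load 250/1000]
  650 → disc 4  [load 900/1000]
  600 → disc 5 (new)  [load 600/1000]
  775 → disc 6 (new)  [load 775/1000]
  375 → disc 5  [load 975/1000]
  525 → disc 7 (new)  [load 525/1000]
7 discs opened.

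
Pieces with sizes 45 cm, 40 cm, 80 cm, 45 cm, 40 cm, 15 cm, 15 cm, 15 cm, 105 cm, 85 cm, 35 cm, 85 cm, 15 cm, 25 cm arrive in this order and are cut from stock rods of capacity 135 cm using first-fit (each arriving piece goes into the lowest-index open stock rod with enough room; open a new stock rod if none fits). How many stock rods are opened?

5

  45 → stock rod 1 (new)  [load 45/135]
  40 → stock rod 1  [load 85/135]
  80 → stock rod 2 (new)  [load 80/135]
  45 → stock rod 1  [load 130/135]
  40 → stock rod 2  [load 120/135]
  15 → stock rod 2  [load 135/135]
  15 → stock rod 3 (new)  [load 15/135]
  15 → stock rod 3  [load 30/135]
  105 → stock rod 3  [load 135/135]
  85 → stock rod 4 (new)  [load 85/135]
  35 → stock rod 4  [load 120/135]
  85 → stock rod 5 (new)  [load 85/135]
  15 → stock rod 4  [load 135/135]
  25 → stock rod 5  [load 110/135]
5 stock rods opened.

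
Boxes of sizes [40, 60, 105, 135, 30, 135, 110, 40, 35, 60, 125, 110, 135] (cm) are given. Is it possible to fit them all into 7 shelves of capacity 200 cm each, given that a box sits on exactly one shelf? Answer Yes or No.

Yes

A valid assignment using 7 shelves:
  shelf 1: 135 + 60 = 195
  shelf 2: 135 + 60 = 195
  shelf 3: 135 + 40 = 175
  shelf 4: 125 + 40 + 35 = 200
  shelf 5: 110 + 30 = 140
  shelf 6: 110 = 110
  shelf 7: 105 = 105
Every load is within 200 cm, so 7 shelves suffice.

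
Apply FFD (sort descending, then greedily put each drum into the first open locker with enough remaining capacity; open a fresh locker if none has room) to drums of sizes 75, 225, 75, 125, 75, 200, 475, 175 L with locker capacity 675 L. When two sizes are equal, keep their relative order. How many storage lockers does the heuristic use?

3

Sorted descending: 475, 225, 200, 175, 125, 75, 75, 75.
  475 → locker 1 (new)  [load 475/675]
  225 → locker 2 (new)  [load 225/675]
  200 → locker 1  [load 675/675]
  175 → locker 2  [load 400/675]
  125 → locker 2  [load 525/675]
  75 → locker 2  [load 600/675]
  75 → locker 2  [load 675/675]
  75 → locker 3 (new)  [load 75/675]
3 storage lockers opened.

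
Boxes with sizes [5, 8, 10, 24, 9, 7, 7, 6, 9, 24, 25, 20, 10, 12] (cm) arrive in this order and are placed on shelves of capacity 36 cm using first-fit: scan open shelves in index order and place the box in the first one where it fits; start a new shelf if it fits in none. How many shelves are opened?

6

  5 → shelf 1 (new)  [load 5/36]
  8 → shelf 1  [load 13/36]
  10 → shelf 1  [load 23/36]
  24 → shelf 2 (new)  [load 24/36]
  9 → shelf 1  [load 32/36]
  7 → shelf 2  [load 31/36]
  7 → shelf 3 (new)  [load 7/36]
  6 → shelf 3  [load 13/36]
  9 → shelf 3  [load 22/36]
  24 → shelf 4 (new)  [load 24/36]
  25 → shelf 5 (new)  [load 25/36]
  20 → shelf 6 (new)  [load 20/36]
  10 → shelf 3  [load 32/36]
  12 → shelf 4  [load 36/36]
6 shelves opened.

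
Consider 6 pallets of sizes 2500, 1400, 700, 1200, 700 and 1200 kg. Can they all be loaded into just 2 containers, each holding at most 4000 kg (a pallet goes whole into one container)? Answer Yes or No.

Yes

A valid assignment using 2 containers:
  container 1: 2500 + 1400 = 3900
  container 2: 1200 + 1200 + 700 + 700 = 3800
Every load is within 4000 kg, so 2 containers suffice.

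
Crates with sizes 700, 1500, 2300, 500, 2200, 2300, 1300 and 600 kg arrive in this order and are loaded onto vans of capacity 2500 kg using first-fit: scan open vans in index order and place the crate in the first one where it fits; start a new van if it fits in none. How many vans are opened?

  700 → van 1 (new)  [load 700/2500]
  1500 → van 1  [load 2200/2500]
  2300 → van 2 (new)  [load 2300/2500]
  500 → van 3 (new)  [load 500/2500]
  2200 → van 4 (new)  [load 2200/2500]
  2300 → van 5 (new)  [load 2300/2500]
  1300 → van 3  [load 1800/2500]
  600 → van 3  [load 2400/2500]
5 vans opened.

5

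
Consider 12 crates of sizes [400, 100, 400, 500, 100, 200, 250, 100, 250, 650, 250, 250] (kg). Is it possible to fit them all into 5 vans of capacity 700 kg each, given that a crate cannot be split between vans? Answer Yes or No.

Total = 3450 kg; ⌈3450/700⌉ = 5.
The bound of 5 does not rule out 5, but exhaustive search shows no assignment into 5 vans of capacity 700 kg exists — the minimum is 6.

No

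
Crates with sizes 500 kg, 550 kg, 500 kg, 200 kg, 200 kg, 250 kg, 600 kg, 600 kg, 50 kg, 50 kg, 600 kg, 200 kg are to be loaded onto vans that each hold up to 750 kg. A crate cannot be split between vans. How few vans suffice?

Total = 600 + 600 + 600 + 550 + 500 + 500 + 250 + 200 + 200 + 200 + 50 + 50 = 4300 kg.
Lower bound: ⌈4300/750⌉ = 6 vans.
A packing using 7 vans:
  van 1: 600 + 50 + 50 = 700
  van 2: 600 = 600
  van 3: 600 = 600
  van 4: 550 + 200 = 750
  van 5: 500 + 250 = 750
  van 6: 500 + 200 = 700
  van 7: 200 = 200
No arrangement into 6 vans stays within capacity, so 7 is optimal.

7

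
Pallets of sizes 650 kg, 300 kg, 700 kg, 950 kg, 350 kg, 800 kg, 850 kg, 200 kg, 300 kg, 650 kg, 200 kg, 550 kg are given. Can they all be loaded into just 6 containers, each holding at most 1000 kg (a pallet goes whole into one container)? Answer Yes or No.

Total = 6500 kg; ⌈6500/1000⌉ = 7.
At least 7 containers are required, but only 6 are allowed.

No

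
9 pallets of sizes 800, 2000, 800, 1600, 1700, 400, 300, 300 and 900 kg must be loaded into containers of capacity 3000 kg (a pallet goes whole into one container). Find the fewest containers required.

3

Total = 2000 + 1700 + 1600 + 900 + 800 + 800 + 400 + 300 + 300 = 8800 kg.
Lower bound: ⌈8800/3000⌉ = 3 containers.
A packing using 3 containers:
  container 1: 2000 + 900 = 2900
  container 2: 1700 + 800 + 400 = 2900
  container 3: 1600 + 800 + 300 + 300 = 3000
This matches the lower bound, so 3 is optimal.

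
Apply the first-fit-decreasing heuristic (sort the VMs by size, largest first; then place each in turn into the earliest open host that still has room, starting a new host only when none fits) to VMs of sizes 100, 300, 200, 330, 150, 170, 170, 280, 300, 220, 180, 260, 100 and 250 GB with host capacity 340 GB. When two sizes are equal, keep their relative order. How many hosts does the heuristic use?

10

Sorted descending: 330, 300, 300, 280, 260, 250, 220, 200, 180, 170, 170, 150, 100, 100.
  330 → host 1 (new)  [load 330/340]
  300 → host 2 (new)  [load 300/340]
  300 → host 3 (new)  [load 300/340]
  280 → host 4 (new)  [load 280/340]
  260 → host 5 (new)  [load 260/340]
  250 → host 6 (new)  [load 250/340]
  220 → host 7 (new)  [load 220/340]
  200 → host 8 (new)  [load 200/340]
  180 → host 9 (new)  [load 180/340]
  170 → host 10 (new)  [load 170/340]
  170 → host 10  [load 340/340]
  150 → host 9  [load 330/340]
  100 → host 7  [load 320/340]
  100 → host 8  [load 300/340]
10 hosts opened.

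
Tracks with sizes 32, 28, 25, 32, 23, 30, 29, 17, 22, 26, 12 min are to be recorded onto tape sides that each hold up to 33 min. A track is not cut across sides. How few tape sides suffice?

Total = 32 + 32 + 30 + 29 + 28 + 26 + 25 + 23 + 22 + 17 + 12 = 276 min.
Lower bound: ⌈276/33⌉ = 9 tape sides.
Also, 10 tracks each exceed 33/2 min, and no two of those can share a side, so at least 10 tape sides are needed.
A packing using 10 tape sides:
  side 1: 32 = 32
  side 2: 32 = 32
  side 3: 30 = 30
  side 4: 29 = 29
  side 5: 28 = 28
  side 6: 26 = 26
  side 7: 25 = 25
  side 8: 23 = 23
  side 9: 22 = 22
  side 10: 17 + 12 = 29
This matches the lower bound, so 10 is optimal.

10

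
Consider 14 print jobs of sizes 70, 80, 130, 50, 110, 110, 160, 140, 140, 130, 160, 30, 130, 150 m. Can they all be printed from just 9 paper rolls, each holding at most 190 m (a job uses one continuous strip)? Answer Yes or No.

Total = 1590 m; ⌈1590/190⌉ = 9.
10 print jobs each exceed half the capacity and cannot share a roll, forcing at least 10 paper rolls.
At least 10 paper rolls are required, but only 9 are allowed.

No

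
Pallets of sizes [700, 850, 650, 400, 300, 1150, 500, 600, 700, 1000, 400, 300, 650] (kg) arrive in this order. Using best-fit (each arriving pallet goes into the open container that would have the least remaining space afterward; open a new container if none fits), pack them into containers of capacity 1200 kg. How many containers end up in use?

8

  700 → container 1 (new)  [load 700/1200]
  850 → container 2 (new)  [load 850/1200]
  650 → container 3 (new)  [load 650/1200]
  400 → container 1  [load 1100/1200]
  300 → container 2  [load 1150/1200]
  1150 → container 4 (new)  [load 1150/1200]
  500 → container 3  [load 1150/1200]
  600 → container 5 (new)  [load 600/1200]
  700 → container 6 (new)  [load 700/1200]
  1000 → container 7 (new)  [load 1000/1200]
  400 → container 6  [load 1100/1200]
  300 → container 5  [load 900/1200]
  650 → container 8 (new)  [load 650/1200]
8 containers opened.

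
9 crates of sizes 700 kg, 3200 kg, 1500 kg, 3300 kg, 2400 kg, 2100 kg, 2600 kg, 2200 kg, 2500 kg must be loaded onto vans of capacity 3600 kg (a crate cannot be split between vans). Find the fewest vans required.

Total = 3300 + 3200 + 2600 + 2500 + 2400 + 2200 + 2100 + 1500 + 700 = 20500 kg.
Lower bound: ⌈20500/3600⌉ = 6 vans.
Also, 7 crates each exceed 1800 kg, and no two of those can share a van, so at least 7 vans are needed.
A packing using 7 vans:
  van 1: 3300 = 3300
  van 2: 3200 = 3200
  van 3: 2600 + 700 = 3300
  van 4: 2500 = 2500
  van 5: 2400 = 2400
  van 6: 2200 = 2200
  van 7: 2100 + 1500 = 3600
This matches the lower bound, so 7 is optimal.

7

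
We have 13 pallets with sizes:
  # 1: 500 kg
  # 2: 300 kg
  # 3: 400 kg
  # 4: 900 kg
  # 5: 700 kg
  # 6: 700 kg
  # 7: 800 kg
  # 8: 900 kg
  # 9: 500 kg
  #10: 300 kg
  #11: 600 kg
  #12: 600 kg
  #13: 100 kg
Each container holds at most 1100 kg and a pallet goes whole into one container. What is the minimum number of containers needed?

Total = 900 + 900 + 800 + 700 + 700 + 600 + 600 + 500 + 500 + 400 + 300 + 300 + 100 = 7300 kg.
Lower bound: ⌈7300/1100⌉ = 7 containers.
A packing using 7 containers:
  container 1: 900 + 100 = 1000
  container 2: 900 = 900
  container 3: 800 + 300 = 1100
  container 4: 700 + 400 = 1100
  container 5: 700 + 300 = 1000
  container 6: 600 + 500 = 1100
  container 7: 600 + 500 = 1100
This matches the lower bound, so 7 is optimal.

7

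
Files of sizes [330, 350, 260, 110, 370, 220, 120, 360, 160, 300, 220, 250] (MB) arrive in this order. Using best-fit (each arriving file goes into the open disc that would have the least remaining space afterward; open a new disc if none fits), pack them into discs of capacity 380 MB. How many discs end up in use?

  330 → disc 1 (new)  [load 330/380]
  350 → disc 2 (new)  [load 350/380]
  260 → disc 3 (new)  [load 260/380]
  110 → disc 3  [load 370/380]
  370 → disc 4 (new)  [load 370/380]
  220 → disc 5 (new)  [load 220/380]
  120 → disc 5  [load 340/380]
  360 → disc 6 (new)  [load 360/380]
  160 → disc 7 (new)  [load 160/380]
  300 → disc 8 (new)  [load 300/380]
  220 → disc 7  [load 380/380]
  250 → disc 9 (new)  [load 250/380]
9 discs opened.

9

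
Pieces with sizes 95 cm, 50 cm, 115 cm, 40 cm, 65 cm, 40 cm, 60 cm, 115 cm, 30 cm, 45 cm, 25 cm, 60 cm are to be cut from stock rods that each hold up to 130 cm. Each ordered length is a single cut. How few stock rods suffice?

6

Total = 115 + 115 + 95 + 65 + 60 + 60 + 50 + 45 + 40 + 40 + 30 + 25 = 740 cm.
Lower bound: ⌈740/130⌉ = 6 stock rods.
A packing using 6 stock rods:
  stock rod 1: 115 = 115
  stock rod 2: 115 = 115
  stock rod 3: 95 + 30 = 125
  stock rod 4: 65 + 60 = 125
  stock rod 5: 60 + 45 + 25 = 130
  stock rod 6: 50 + 40 + 40 = 130
This matches the lower bound, so 6 is optimal.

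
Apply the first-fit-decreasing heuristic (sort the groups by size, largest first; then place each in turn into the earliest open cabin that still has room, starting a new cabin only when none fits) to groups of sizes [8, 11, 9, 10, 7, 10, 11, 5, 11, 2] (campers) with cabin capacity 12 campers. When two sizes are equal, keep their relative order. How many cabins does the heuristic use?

8

Sorted descending: 11, 11, 11, 10, 10, 9, 8, 7, 5, 2.
  11 → cabin 1 (new)  [load 11/12]
  11 → cabin 2 (new)  [load 11/12]
  11 → cabin 3 (new)  [load 11/12]
  10 → cabin 4 (new)  [load 10/12]
  10 → cabin 5 (new)  [load 10/12]
  9 → cabin 6 (new)  [load 9/12]
  8 → cabin 7 (new)  [load 8/12]
  7 → cabin 8 (new)  [load 7/12]
  5 → cabin 8  [load 12/12]
  2 → cabin 4  [load 12/12]
8 cabins opened.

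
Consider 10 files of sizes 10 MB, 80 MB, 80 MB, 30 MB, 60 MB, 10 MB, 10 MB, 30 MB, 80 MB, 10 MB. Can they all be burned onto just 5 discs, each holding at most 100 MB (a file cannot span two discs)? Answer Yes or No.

A valid assignment using 5 discs:
  disc 1: 80 + 10 + 10 = 100
  disc 2: 80 + 10 + 10 = 100
  disc 3: 80 = 80
  disc 4: 60 + 30 = 90
  disc 5: 30 = 30
Every load is within 100 MB, so 5 discs suffice.

Yes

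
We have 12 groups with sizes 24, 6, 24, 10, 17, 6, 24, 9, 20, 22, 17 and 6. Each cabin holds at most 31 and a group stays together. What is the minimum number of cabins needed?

Total = 24 + 24 + 24 + 22 + 20 + 17 + 17 + 10 + 9 + 6 + 6 + 6 = 185.
Lower bound: ⌈185/31⌉ = 6 cabins.
Also, 7 groups each exceed 31/2, and no two of those can share a cabin, so at least 7 cabins are needed.
A packing using 7 cabins:
  cabin 1: 24 + 6 = 30
  cabin 2: 24 + 6 = 30
  cabin 3: 24 + 6 = 30
  cabin 4: 22 + 9 = 31
  cabin 5: 20 + 10 = 30
  cabin 6: 17 = 17
  cabin 7: 17 = 17
This matches the lower bound, so 7 is optimal.

7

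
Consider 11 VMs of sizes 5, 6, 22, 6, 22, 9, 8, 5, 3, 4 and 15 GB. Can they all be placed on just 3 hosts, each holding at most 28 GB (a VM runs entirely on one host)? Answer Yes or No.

Total = 105 GB; ⌈105/28⌉ = 4.
At least 4 hosts are required, but only 3 are allowed.

No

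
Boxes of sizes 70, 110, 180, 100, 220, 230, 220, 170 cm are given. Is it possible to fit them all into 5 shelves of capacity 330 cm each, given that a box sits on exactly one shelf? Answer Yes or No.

A valid assignment using 5 shelves:
  shelf 1: 230 + 100 = 330
  shelf 2: 220 + 110 = 330
  shelf 3: 220 + 70 = 290
  shelf 4: 180 = 180
  shelf 5: 170 = 170
Every load is within 330 cm, so 5 shelves suffice.

Yes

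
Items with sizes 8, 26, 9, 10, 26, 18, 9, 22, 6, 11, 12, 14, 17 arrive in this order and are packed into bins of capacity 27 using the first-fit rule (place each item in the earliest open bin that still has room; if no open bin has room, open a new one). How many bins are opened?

  8 → bin 1 (new)  [load 8/27]
  26 → bin 2 (new)  [load 26/27]
  9 → bin 1  [load 17/27]
  10 → bin 1  [load 27/27]
  26 → bin 3 (new)  [load 26/27]
  18 → bin 4 (new)  [load 18/27]
  9 → bin 4  [load 27/27]
  22 → bin 5 (new)  [load 22/27]
  6 → bin 6 (new)  [load 6/27]
  11 → bin 6  [load 17/27]
  12 → bin 7 (new)  [load 12/27]
  14 → bin 7  [load 26/27]
  17 → bin 8 (new)  [load 17/27]
8 bins opened.

8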